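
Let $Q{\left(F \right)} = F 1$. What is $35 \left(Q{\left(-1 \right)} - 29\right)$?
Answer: $-1050$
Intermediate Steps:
$Q{\left(F \right)} = F$
$35 \left(Q{\left(-1 \right)} - 29\right) = 35 \left(-1 - 29\right) = 35 \left(-30\right) = -1050$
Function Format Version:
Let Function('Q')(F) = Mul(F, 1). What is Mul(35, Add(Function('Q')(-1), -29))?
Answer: -1050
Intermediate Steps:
Function('Q')(F) = F
Mul(35, Add(Function('Q')(-1), -29)) = Mul(35, Add(-1, -29)) = Mul(35, -30) = -1050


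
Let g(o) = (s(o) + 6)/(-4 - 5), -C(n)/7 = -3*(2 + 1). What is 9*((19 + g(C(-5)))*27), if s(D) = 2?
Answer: 4401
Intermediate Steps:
C(n) = 63 (C(n) = -(-21)*(2 + 1) = -(-21)*3 = -7*(-9) = 63)
g(o) = -8/9 (g(o) = (2 + 6)/(-4 - 5) = 8/(-9) = 8*(-⅑) = -8/9)
9*((19 + g(C(-5)))*27) = 9*((19 - 8/9)*27) = 9*((163/9)*27) = 9*489 = 4401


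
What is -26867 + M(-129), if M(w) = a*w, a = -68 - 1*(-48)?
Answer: -24287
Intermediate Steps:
a = -20 (a = -68 + 48 = -20)
M(w) = -20*w
-26867 + M(-129) = -26867 - 20*(-129) = -26867 + 2580 = -24287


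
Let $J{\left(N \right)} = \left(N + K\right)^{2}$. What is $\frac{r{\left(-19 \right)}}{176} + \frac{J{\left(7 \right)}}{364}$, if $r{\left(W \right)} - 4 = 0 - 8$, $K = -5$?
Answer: $- \frac{47}{4004} \approx -0.011738$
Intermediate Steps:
$r{\left(W \right)} = -4$ ($r{\left(W \right)} = 4 + \left(0 - 8\right) = 4 - 8 = -4$)
$J{\left(N \right)} = \left(-5 + N\right)^{2}$ ($J{\left(N \right)} = \left(N - 5\right)^{2} = \left(-5 + N\right)^{2}$)
$\frac{r{\left(-19 \right)}}{176} + \frac{J{\left(7 \right)}}{364} = - \frac{4}{176} + \frac{\left(-5 + 7\right)^{2}}{364} = \left(-4\right) \frac{1}{176} + 2^{2} \cdot \frac{1}{364} = - \frac{1}{44} + 4 \cdot \frac{1}{364} = - \frac{1}{44} + \frac{1}{91} = - \frac{47}{4004}$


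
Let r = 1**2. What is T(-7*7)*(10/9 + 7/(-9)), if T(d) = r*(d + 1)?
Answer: -16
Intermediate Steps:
r = 1
T(d) = 1 + d (T(d) = 1*(d + 1) = 1*(1 + d) = 1 + d)
T(-7*7)*(10/9 + 7/(-9)) = (1 - 7*7)*(10/9 + 7/(-9)) = (1 - 49)*(10*(1/9) + 7*(-1/9)) = -48*(10/9 - 7/9) = -48*1/3 = -16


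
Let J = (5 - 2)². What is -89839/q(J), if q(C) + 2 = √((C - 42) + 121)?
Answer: -89839/42 - 89839*√22/42 ≈ -12172.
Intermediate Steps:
J = 9 (J = 3² = 9)
q(C) = -2 + √(79 + C) (q(C) = -2 + √((C - 42) + 121) = -2 + √((-42 + C) + 121) = -2 + √(79 + C))
-89839/q(J) = -89839/(-2 + √(79 + 9)) = -89839/(-2 + √88) = -89839/(-2 + 2*√22)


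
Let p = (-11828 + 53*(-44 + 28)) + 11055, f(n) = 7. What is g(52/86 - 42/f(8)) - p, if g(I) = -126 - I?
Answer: 64517/43 ≈ 1500.4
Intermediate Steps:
p = -1621 (p = (-11828 + 53*(-16)) + 11055 = (-11828 - 848) + 11055 = -12676 + 11055 = -1621)
g(52/86 - 42/f(8)) - p = (-126 - (52/86 - 42/7)) - 1*(-1621) = (-126 - (52*(1/86) - 42*1/7)) + 1621 = (-126 - (26/43 - 6)) + 1621 = (-126 - 1*(-232/43)) + 1621 = (-126 + 232/43) + 1621 = -5186/43 + 1621 = 64517/43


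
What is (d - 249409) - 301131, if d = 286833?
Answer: -263707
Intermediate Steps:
(d - 249409) - 301131 = (286833 - 249409) - 301131 = 37424 - 301131 = -263707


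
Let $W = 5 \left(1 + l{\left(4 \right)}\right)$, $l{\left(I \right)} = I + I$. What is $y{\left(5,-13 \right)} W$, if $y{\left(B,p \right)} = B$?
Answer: $225$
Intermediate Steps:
$l{\left(I \right)} = 2 I$
$W = 45$ ($W = 5 \left(1 + 2 \cdot 4\right) = 5 \left(1 + 8\right) = 5 \cdot 9 = 45$)
$y{\left(5,-13 \right)} W = 5 \cdot 45 = 225$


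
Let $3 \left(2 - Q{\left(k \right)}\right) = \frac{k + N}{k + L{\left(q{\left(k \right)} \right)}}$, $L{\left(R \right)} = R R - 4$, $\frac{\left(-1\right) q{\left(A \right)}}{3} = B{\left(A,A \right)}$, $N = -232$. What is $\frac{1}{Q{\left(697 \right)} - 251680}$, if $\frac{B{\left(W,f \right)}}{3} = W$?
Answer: $- \frac{39351222}{9903836850671} \approx -3.9733 \cdot 10^{-6}$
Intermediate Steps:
$B{\left(W,f \right)} = 3 W$
$q{\left(A \right)} = - 9 A$ ($q{\left(A \right)} = - 3 \cdot 3 A = - 9 A$)
$L{\left(R \right)} = -4 + R^{2}$ ($L{\left(R \right)} = R^{2} - 4 = -4 + R^{2}$)
$Q{\left(k \right)} = 2 - \frac{-232 + k}{3 \left(-4 + k + 81 k^{2}\right)}$ ($Q{\left(k \right)} = 2 - \frac{\left(k - 232\right) \frac{1}{k + \left(-4 + \left(- 9 k\right)^{2}\right)}}{3} = 2 - \frac{\left(-232 + k\right) \frac{1}{k + \left(-4 + 81 k^{2}\right)}}{3} = 2 - \frac{\left(-232 + k\right) \frac{1}{-4 + k + 81 k^{2}}}{3} = 2 - \frac{\frac{1}{-4 + k + 81 k^{2}} \left(-232 + k\right)}{3} = 2 - \frac{-232 + k}{3 \left(-4 + k + 81 k^{2}\right)}$)
$\frac{1}{Q{\left(697 \right)} - 251680} = \frac{1}{\frac{208 + 5 \cdot 697 + 486 \cdot 697^{2}}{3 \left(-4 + 697 + 81 \cdot 697^{2}\right)} - 251680} = \frac{1}{\frac{208 + 3485 + 486 \cdot 485809}{3 \left(-4 + 697 + 81 \cdot 485809\right)} - 251680} = \frac{1}{\frac{208 + 3485 + 236103174}{3 \left(-4 + 697 + 39350529\right)} - 251680} = \frac{1}{\frac{1}{3} \cdot \frac{1}{39351222} \cdot 236106867 - 251680} = \frac{1}{\frac{78702289}{39351222} - 251680} = \frac{1}{- \frac{9903836850671}{39351222}} = - \frac{39351222}{9903836850671}$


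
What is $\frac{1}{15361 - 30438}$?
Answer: $- \frac{1}{15077} \approx -6.6326 \cdot 10^{-5}$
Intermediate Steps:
$\frac{1}{15361 - 30438} = \frac{1}{-15077} = - \frac{1}{15077}$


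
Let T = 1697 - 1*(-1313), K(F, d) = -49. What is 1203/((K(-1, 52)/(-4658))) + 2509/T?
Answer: 2409554383/21070 ≈ 1.1436e+5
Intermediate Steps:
T = 3010 (T = 1697 + 1313 = 3010)
1203/((K(-1, 52)/(-4658))) + 2509/T = 1203/((-49/(-4658))) + 2509/3010 = 1203/((-49*(-1/4658))) + 2509*(1/3010) = 1203/(49/4658) + 2509/3010 = 1203*(4658/49) + 2509/3010 = 5603574/49 + 2509/3010 = 2409554383/21070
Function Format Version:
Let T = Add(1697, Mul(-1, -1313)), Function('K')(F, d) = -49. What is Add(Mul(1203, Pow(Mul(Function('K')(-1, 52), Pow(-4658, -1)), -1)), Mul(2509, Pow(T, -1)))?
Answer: Rational(2409554383, 21070) ≈ 1.1436e+5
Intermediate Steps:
T = 3010 (T = Add(1697, 1313) = 3010)
Add(Mul(1203, Pow(Mul(Function('K')(-1, 52), Pow(-4658, -1)), -1)), Mul(2509, Pow(T, -1))) = Add(Mul(1203, Pow(Mul(-49, Pow(-4658, -1)), -1)), Mul(2509, Pow(3010, -1))) = Add(Mul(1203, Pow(Mul(-49, Rational(-1, 4658)), -1)), Mul(2509, Rational(1, 3010))) = Add(Mul(1203, Pow(Rational(49, 4658), -1)), Rational(2509, 3010)) = Add(Mul(1203, Rational(4658, 49)), Rational(2509, 3010)) = Add(Rational(5603574, 49), Rational(2509, 3010)) = Rational(2409554383, 21070)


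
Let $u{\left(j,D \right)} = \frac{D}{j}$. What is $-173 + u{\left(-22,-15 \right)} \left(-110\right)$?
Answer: $-248$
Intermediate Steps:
$-173 + u{\left(-22,-15 \right)} \left(-110\right) = -173 + - \frac{15}{-22} \left(-110\right) = -173 + \left(-15\right) \left(- \frac{1}{22}\right) \left(-110\right) = -173 + \frac{15}{22} \left(-110\right) = -173 - 75 = -248$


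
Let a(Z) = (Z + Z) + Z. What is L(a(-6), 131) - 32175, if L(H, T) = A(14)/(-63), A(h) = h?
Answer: -289577/9 ≈ -32175.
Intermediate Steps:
a(Z) = 3*Z (a(Z) = 2*Z + Z = 3*Z)
L(H, T) = -2/9 (L(H, T) = 14/(-63) = 14*(-1/63) = -2/9)
L(a(-6), 131) - 32175 = -2/9 - 32175 = -289577/9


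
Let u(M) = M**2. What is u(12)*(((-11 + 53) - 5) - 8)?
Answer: 4176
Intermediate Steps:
u(12)*(((-11 + 53) - 5) - 8) = 12**2*(((-11 + 53) - 5) - 8) = 144*((42 - 5) - 8) = 144*(37 - 8) = 144*29 = 4176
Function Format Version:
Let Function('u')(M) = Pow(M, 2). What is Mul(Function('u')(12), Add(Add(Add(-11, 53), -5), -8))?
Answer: 4176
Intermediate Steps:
Mul(Function('u')(12), Add(Add(Add(-11, 53), -5), -8)) = Mul(Pow(12, 2), Add(Add(Add(-11, 53), -5), -8)) = Mul(144, Add(Add(42, -5), -8)) = Mul(144, Add(37, -8)) = Mul(144, 29) = 4176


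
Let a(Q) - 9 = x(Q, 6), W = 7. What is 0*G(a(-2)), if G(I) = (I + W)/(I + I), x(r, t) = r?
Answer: 0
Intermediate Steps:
a(Q) = 9 + Q
G(I) = (7 + I)/(2*I) (G(I) = (I + 7)/(I + I) = (7 + I)/((2*I)) = (7 + I)*(1/(2*I)) = (7 + I)/(2*I))
0*G(a(-2)) = 0*((7 + (9 - 2))/(2*(9 - 2))) = 0*((1/2)*(7 + 7)/7) = 0*((1/2)*(1/7)*14) = 0*1 = 0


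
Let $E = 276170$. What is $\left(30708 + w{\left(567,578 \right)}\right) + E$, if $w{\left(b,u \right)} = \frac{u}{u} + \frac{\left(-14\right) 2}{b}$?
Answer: $\frac{24857195}{81} \approx 3.0688 \cdot 10^{5}$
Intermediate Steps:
$w{\left(b,u \right)} = 1 - \frac{28}{b}$
$\left(30708 + w{\left(567,578 \right)}\right) + E = \left(30708 + \frac{-28 + 567}{567}\right) + 276170 = \left(30708 + \frac{1}{567} \cdot 539\right) + 276170 = \left(30708 + \frac{77}{81}\right) + 276170 = \frac{2487425}{81} + 276170 = \frac{24857195}{81}$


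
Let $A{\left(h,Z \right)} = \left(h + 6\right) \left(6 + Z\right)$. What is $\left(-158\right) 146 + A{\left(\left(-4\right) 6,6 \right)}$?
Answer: $-23284$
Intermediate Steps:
$A{\left(h,Z \right)} = \left(6 + Z\right) \left(6 + h\right)$ ($A{\left(h,Z \right)} = \left(6 + h\right) \left(6 + Z\right) = \left(6 + Z\right) \left(6 + h\right)$)
$\left(-158\right) 146 + A{\left(\left(-4\right) 6,6 \right)} = \left(-158\right) 146 + \left(36 + 6 \cdot 6 + 6 \left(\left(-4\right) 6\right) + 6 \left(\left(-4\right) 6\right)\right) = -23068 + \left(36 + 36 + 6 \left(-24\right) + 6 \left(-24\right)\right) = -23068 + \left(36 + 36 - 144 - 144\right) = -23068 - 216 = -23284$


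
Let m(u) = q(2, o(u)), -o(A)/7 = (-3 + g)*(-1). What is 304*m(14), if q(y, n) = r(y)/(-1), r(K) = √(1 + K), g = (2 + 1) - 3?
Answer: -304*√3 ≈ -526.54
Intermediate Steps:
g = 0 (g = 3 - 3 = 0)
o(A) = -21 (o(A) = -7*(-3 + 0)*(-1) = -(-21)*(-1) = -7*3 = -21)
q(y, n) = -√(1 + y) (q(y, n) = √(1 + y)/(-1) = √(1 + y)*(-1) = -√(1 + y))
m(u) = -√3 (m(u) = -√(1 + 2) = -√3)
304*m(14) = 304*(-√3) = -304*√3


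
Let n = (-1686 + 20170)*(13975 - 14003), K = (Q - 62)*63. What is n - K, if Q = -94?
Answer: -507724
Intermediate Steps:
K = -9828 (K = (-94 - 62)*63 = -156*63 = -9828)
n = -517552 (n = 18484*(-28) = -517552)
n - K = -517552 - 1*(-9828) = -517552 + 9828 = -507724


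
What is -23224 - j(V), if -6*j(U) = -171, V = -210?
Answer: -46505/2 ≈ -23253.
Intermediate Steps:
j(U) = 57/2 (j(U) = -1/6*(-171) = 57/2)
-23224 - j(V) = -23224 - 1*57/2 = -23224 - 57/2 = -46505/2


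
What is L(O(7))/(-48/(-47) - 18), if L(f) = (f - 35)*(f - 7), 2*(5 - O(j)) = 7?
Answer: -34639/3192 ≈ -10.852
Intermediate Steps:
O(j) = 3/2 (O(j) = 5 - ½*7 = 5 - 7/2 = 3/2)
L(f) = (-35 + f)*(-7 + f)
L(O(7))/(-48/(-47) - 18) = (245 + (3/2)² - 42*3/2)/(-48/(-47) - 18) = (245 + 9/4 - 63)/(-48*(-1/47) - 18) = (737/4)/(48/47 - 18) = (737/4)/(-798/47) = -47/798*737/4 = -34639/3192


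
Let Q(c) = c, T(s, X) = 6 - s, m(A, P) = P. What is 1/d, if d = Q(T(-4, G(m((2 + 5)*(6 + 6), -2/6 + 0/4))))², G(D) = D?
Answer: 1/100 ≈ 0.010000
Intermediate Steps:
d = 100 (d = (6 - 1*(-4))² = (6 + 4)² = 10² = 100)
1/d = 1/100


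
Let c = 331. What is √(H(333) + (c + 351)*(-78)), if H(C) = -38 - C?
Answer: I*√53567 ≈ 231.45*I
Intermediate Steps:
√(H(333) + (c + 351)*(-78)) = √((-38 - 1*333) + (331 + 351)*(-78)) = √((-38 - 333) + 682*(-78)) = √(-371 - 53196) = √(-53567) = I*√53567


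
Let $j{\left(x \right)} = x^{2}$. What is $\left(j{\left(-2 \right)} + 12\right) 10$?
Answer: $160$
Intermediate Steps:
$\left(j{\left(-2 \right)} + 12\right) 10 = \left(\left(-2\right)^{2} + 12\right) 10 = \left(4 + 12\right) 10 = 16 \cdot 10 = 160$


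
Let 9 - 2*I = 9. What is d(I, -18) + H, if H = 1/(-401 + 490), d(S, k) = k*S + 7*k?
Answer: -11213/89 ≈ -125.99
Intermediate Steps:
I = 0 (I = 9/2 - ½*9 = 9/2 - 9/2 = 0)
d(S, k) = 7*k + S*k (d(S, k) = S*k + 7*k = 7*k + S*k)
H = 1/89 ≈ 0.011236
d(I, -18) + H = -18*(7 + 0) + 1/89 = -18*7 + 1/89 = -126 + 1/89 = -11213/89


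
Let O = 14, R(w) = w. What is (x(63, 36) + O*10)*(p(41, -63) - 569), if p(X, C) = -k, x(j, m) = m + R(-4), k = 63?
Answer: -108704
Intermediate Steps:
x(j, m) = -4 + m (x(j, m) = m - 4 = -4 + m)
p(X, C) = -63 (p(X, C) = -1*63 = -63)
(x(63, 36) + O*10)*(p(41, -63) - 569) = ((-4 + 36) + 14*10)*(-63 - 569) = (32 + 140)*(-632) = 172*(-632) = -108704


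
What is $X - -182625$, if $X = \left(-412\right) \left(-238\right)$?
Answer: $280681$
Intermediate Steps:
$X = 98056$
$X - -182625 = 98056 - -182625 = 98056 + 182625 = 280681$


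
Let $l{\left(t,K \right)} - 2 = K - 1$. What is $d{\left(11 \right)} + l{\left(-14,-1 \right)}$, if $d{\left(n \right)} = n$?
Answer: $11$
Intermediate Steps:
$l{\left(t,K \right)} = 1 + K$ ($l{\left(t,K \right)} = 2 + \left(K - 1\right) = 2 + \left(-1 + K\right) = 1 + K$)
$d{\left(11 \right)} + l{\left(-14,-1 \right)} = 11 + \left(1 - 1\right) = 11 + 0 = 11$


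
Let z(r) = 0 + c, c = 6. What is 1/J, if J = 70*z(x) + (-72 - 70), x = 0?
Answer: 1/278 ≈ 0.0035971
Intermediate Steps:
z(r) = 6 (z(r) = 0 + 6 = 6)
J = 278 (J = 70*6 + (-72 - 70) = 420 - 142 = 278)
1/J = 1/278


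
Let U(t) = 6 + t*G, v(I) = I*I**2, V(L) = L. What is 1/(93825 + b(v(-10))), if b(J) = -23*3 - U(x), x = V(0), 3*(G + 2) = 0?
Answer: 1/93750 ≈ 1.0667e-5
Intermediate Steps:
G = -2 (G = -2 + (1/3)*0 = -2 + 0 = -2)
v(I) = I**3
x = 0
U(t) = 6 - 2*t (U(t) = 6 + t*(-2) = 6 - 2*t)
b(J) = -75 (b(J) = -23*3 - (6 - 2*0) = -69 - (6 + 0) = -69 - 1*6 = -69 - 6 = -75)
1/(93825 + b(v(-10))) = 1/(93825 - 75) = 1/93750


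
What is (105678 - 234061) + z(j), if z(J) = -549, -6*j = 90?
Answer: -128932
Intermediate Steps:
j = -15 (j = -⅙*90 = -15)
(105678 - 234061) + z(j) = (105678 - 234061) - 549 = -128383 - 549 = -128932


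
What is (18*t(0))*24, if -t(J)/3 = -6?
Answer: 7776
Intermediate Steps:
t(J) = 18 (t(J) = -3*(-6) = 18)
(18*t(0))*24 = (18*18)*24 = 324*24 = 7776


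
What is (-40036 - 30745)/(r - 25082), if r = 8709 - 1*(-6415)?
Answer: 70781/9958 ≈ 7.1080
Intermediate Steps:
r = 15124 (r = 8709 + 6415 = 15124)
(-40036 - 30745)/(r - 25082) = (-40036 - 30745)/(15124 - 25082) = -70781/(-9958) = -70781*(-1/9958) = 70781/9958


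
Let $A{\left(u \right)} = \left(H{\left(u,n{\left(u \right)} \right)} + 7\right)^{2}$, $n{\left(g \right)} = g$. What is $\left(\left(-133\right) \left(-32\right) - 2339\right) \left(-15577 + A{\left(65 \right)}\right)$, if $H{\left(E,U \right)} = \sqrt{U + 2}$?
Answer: $-29638737 + 26838 \sqrt{67} \approx -2.9419 \cdot 10^{7}$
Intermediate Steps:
$H{\left(E,U \right)} = \sqrt{2 + U}$
$A{\left(u \right)} = \left(7 + \sqrt{2 + u}\right)^{2}$ ($A{\left(u \right)} = \left(\sqrt{2 + u} + 7\right)^{2} = \left(7 + \sqrt{2 + u}\right)^{2}$)
$\left(\left(-133\right) \left(-32\right) - 2339\right) \left(-15577 + A{\left(65 \right)}\right) = \left(\left(-133\right) \left(-32\right) - 2339\right) \left(-15577 + \left(7 + \sqrt{2 + 65}\right)^{2}\right) = \left(4256 - 2339\right) \left(-15577 + \left(7 + \sqrt{67}\right)^{2}\right) = 1917 \left(-15577 + \left(7 + \sqrt{67}\right)^{2}\right) = -29861109 + 1917 \left(7 + \sqrt{67}\right)^{2}$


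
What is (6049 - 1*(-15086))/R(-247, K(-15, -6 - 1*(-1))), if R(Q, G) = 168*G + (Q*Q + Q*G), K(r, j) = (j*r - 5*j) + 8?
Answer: 21135/52477 ≈ 0.40275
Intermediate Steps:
K(r, j) = 8 - 5*j + j*r (K(r, j) = (-5*j + j*r) + 8 = 8 - 5*j + j*r)
R(Q, G) = Q² + 168*G + G*Q (R(Q, G) = 168*G + (Q² + G*Q) = Q² + 168*G + G*Q)
(6049 - 1*(-15086))/R(-247, K(-15, -6 - 1*(-1))) = (6049 - 1*(-15086))/((-247)² + 168*(8 - 5*(-6 - 1*(-1)) + (-6 - 1*(-1))*(-15)) + (8 - 5*(-6 - 1*(-1)) + (-6 - 1*(-1))*(-15))*(-247)) = (6049 + 15086)/(61009 + 168*(8 - 5*(-6 + 1) + (-6 + 1)*(-15)) + (8 - 5*(-6 + 1) + (-6 + 1)*(-15))*(-247)) = 21135/(61009 + 168*(8 - 5*(-5) - 5*(-15)) + (8 - 5*(-5) - 5*(-15))*(-247)) = 21135/(61009 + 168*(8 + 25 + 75) + (8 + 25 + 75)*(-247)) = 21135/(61009 + 168*108 + 108*(-247)) = 21135/(61009 + 18144 - 26676) = 21135/52477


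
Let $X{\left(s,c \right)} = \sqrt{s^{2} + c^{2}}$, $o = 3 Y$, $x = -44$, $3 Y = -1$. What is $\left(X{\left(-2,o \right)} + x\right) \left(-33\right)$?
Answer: $1452 - 33 \sqrt{5} \approx 1378.2$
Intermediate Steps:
$Y = - \frac{1}{3}$ ($Y = \frac{1}{3} \left(-1\right) = - \frac{1}{3} \approx -0.33333$)
$o = -1$ ($o = 3 \left(- \frac{1}{3}\right) = -1$)
$X{\left(s,c \right)} = \sqrt{c^{2} + s^{2}}$
$\left(X{\left(-2,o \right)} + x\right) \left(-33\right) = \left(\sqrt{\left(-1\right)^{2} + \left(-2\right)^{2}} - 44\right) \left(-33\right) = \left(\sqrt{1 + 4} - 44\right) \left(-33\right) = \left(\sqrt{5} - 44\right) \left(-33\right) = \left(-44 + \sqrt{5}\right) \left(-33\right) = 1452 - 33 \sqrt{5}$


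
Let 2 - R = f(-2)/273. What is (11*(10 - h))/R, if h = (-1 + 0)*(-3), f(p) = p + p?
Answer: 1911/50 ≈ 38.220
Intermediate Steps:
f(p) = 2*p
h = 3 (h = -1*(-3) = 3)
R = 550/273 (R = 2 - 2*(-2)/273 = 2 - (-4)/273 = 2 - 1*(-4/273) = 2 + 4/273 = 550/273 ≈ 2.0147)
(11*(10 - h))/R = (11*(10 - 1*3))/(550/273) = (11*(10 - 3))*(273/550) = (11*7)*(273/550) = 77*(273/550) = 1911/50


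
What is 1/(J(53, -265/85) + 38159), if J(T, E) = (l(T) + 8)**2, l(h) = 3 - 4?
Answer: 1/38208 ≈ 2.6173e-5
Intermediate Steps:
l(h) = -1
J(T, E) = 49 (J(T, E) = (-1 + 8)**2 = 7**2 = 49)
1/(J(53, -265/85) + 38159) = 1/(49 + 38159) = 1/38208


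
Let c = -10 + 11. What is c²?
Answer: 1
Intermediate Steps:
c = 1
c² = 1² = 1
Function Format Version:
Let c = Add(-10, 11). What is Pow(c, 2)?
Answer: 1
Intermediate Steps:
c = 1
Pow(c, 2) = Pow(1, 2) = 1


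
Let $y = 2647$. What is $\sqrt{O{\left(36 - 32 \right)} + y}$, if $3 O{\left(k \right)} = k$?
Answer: $\frac{\sqrt{23835}}{3} \approx 51.462$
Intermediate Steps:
$O{\left(k \right)} = \frac{k}{3}$
$\sqrt{O{\left(36 - 32 \right)} + y} = \sqrt{\frac{36 - 32}{3} + 2647} = \sqrt{\frac{1}{3} \cdot 4 + 2647} = \sqrt{\frac{4}{3} + 2647} = \sqrt{\frac{7945}{3}} = \frac{\sqrt{23835}}{3}$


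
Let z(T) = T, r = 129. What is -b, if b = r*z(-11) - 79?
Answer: 1498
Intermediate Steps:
b = -1498 (b = 129*(-11) - 79 = -1419 - 79 = -1498)
-b = -1*(-1498) = 1498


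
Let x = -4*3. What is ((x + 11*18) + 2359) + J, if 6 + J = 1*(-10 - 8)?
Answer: 2521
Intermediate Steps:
x = -12
J = -24 (J = -6 + 1*(-10 - 8) = -6 + 1*(-18) = -6 - 18 = -24)
((x + 11*18) + 2359) + J = ((-12 + 11*18) + 2359) - 24 = ((-12 + 198) + 2359) - 24 = (186 + 2359) - 24 = 2545 - 24 = 2521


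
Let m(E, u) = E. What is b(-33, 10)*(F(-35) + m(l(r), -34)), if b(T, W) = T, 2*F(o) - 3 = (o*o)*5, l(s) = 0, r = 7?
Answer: -101112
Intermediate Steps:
F(o) = 3/2 + 5*o²/2 (F(o) = 3/2 + ((o*o)*5)/2 = 3/2 + (o²*5)/2 = 3/2 + (5*o²)/2 = 3/2 + 5*o²/2)
b(-33, 10)*(F(-35) + m(l(r), -34)) = -33*((3/2 + (5/2)*(-35)²) + 0) = -33*((3/2 + (5/2)*1225) + 0) = -33*((3/2 + 6125/2) + 0) = -33*(3064 + 0) = -33*3064 = -101112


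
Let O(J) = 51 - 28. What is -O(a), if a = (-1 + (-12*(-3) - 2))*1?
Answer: -23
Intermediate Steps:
a = 33 (a = (-1 + (-2*(-18) - 2))*1 = (-1 + (36 - 2))*1 = (-1 + 34)*1 = 33*1 = 33)
O(J) = 23
-O(a) = -1*23 = -23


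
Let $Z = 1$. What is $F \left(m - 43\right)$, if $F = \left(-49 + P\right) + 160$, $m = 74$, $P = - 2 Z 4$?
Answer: $3193$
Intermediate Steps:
$P = -8$ ($P = \left(-2\right) 1 \cdot 4 = \left(-2\right) 4 = -8$)
$F = 103$ ($F = \left(-49 - 8\right) + 160 = -57 + 160 = 103$)
$F \left(m - 43\right) = 103 \left(74 - 43\right) = 103 \cdot 31 = 3193$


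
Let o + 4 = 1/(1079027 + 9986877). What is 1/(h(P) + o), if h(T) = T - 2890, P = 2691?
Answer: -11065904/2246378511 ≈ -0.0049261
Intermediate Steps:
o = -44263615/11065904 (o = -4 + 1/(1079027 + 9986877) = -4 + 1/11065904 = -44263615/11065904 ≈ -4.0000)
h(T) = -2890 + T
1/(h(P) + o) = 1/((-2890 + 2691) - 44263615/11065904) = 1/(-199 - 44263615/11065904) = 1/(-2246378511/11065904) = -11065904/2246378511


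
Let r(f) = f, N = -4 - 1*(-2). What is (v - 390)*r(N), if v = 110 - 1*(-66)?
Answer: 428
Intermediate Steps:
N = -2 (N = -4 + 2 = -2)
v = 176 (v = 110 + 66 = 176)
(v - 390)*r(N) = (176 - 390)*(-2) = -214*(-2) = 428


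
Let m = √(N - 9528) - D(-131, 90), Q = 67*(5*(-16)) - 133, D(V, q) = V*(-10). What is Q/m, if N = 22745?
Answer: 7195830/1702883 + 5493*√13217/1702883 ≈ 4.5965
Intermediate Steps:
D(V, q) = -10*V
Q = -5493 (Q = 67*(-80) - 133 = -5360 - 133 = -5493)
m = -1310 + √13217 (m = √(22745 - 9528) - (-10)*(-131) = √13217 - 1*1310 = √13217 - 1310 = -1310 + √13217 ≈ -1195.0)
Q/m = -5493/(-1310 + √13217)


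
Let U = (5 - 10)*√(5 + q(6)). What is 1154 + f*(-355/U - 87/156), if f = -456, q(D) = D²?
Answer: 18308/13 - 32376*√41/41 ≈ -3648.0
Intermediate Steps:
U = -5*√41 (U = (5 - 10)*√(5 + 6²) = -5*√(5 + 36) = -5*√41 ≈ -32.016)
1154 + f*(-355/U - 87/156) = 1154 - 456*(-355*(-√41/205) - 87/156) = 1154 - 456*(-(-71)*√41/41 - 87*1/156) = 1154 - 456*(71*√41/41 - 29/52) = 1154 - 456*(-29/52 + 71*√41/41) = 1154 + (3306/13 - 32376*√41/41) = 18308/13 - 32376*√41/41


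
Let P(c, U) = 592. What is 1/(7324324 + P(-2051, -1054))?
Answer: 1/7324916 ≈ 1.3652e-7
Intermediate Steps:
1/(7324324 + P(-2051, -1054)) = 1/(7324324 + 592) = 1/7324916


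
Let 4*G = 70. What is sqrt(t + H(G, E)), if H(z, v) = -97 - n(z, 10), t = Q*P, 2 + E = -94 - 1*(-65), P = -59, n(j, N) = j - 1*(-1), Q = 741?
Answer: 3*I*sqrt(19482)/2 ≈ 209.37*I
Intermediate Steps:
G = 35/2 (G = (1/4)*70 = 35/2 ≈ 17.500)
n(j, N) = 1 + j (n(j, N) = j + 1 = 1 + j)
E = -31 (E = -2 + (-94 - 1*(-65)) = -2 + (-94 + 65) = -2 - 29 = -31)
t = -43719 (t = 741*(-59) = -43719)
H(z, v) = -98 - z (H(z, v) = -97 - (1 + z) = -97 + (-1 - z) = -98 - z)
sqrt(t + H(G, E)) = sqrt(-43719 + (-98 - 1*35/2)) = sqrt(-43719 + (-98 - 35/2)) = sqrt(-43719 - 231/2) = sqrt(-87669/2) = 3*I*sqrt(19482)/2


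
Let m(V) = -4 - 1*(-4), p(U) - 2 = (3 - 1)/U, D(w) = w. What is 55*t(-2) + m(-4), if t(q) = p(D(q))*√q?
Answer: 55*I*√2 ≈ 77.782*I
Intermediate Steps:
p(U) = 2 + 2/U (p(U) = 2 + (3 - 1)/U = 2 + 2/U)
m(V) = 0 (m(V) = -4 + 4 = 0)
t(q) = √q*(2 + 2/q) (t(q) = (2 + 2/q)*√q = √q*(2 + 2/q))
55*t(-2) + m(-4) = 55*(2*(1 - 2)/√(-2)) + 0 = 55*(2*(-I*√2/2)*(-1)) + 0 = 55*(I*√2) + 0 = 55*I*√2 + 0 = 55*I*√2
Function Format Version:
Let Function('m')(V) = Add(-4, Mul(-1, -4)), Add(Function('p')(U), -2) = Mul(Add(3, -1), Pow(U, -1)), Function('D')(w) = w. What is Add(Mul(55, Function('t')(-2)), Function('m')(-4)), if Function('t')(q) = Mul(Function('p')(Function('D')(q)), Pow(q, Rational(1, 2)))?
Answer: Mul(55, I, Pow(2, Rational(1, 2))) ≈ Mul(77.782, I)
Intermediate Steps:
Function('p')(U) = Add(2, Mul(2, Pow(U, -1))) (Function('p')(U) = Add(2, Mul(Add(3, -1), Pow(U, -1))) = Add(2, Mul(2, Pow(U, -1))))
Function('m')(V) = 0 (Function('m')(V) = Add(-4, 4) = 0)
Function('t')(q) = Mul(Pow(q, Rational(1, 2)), Add(2, Mul(2, Pow(q, -1)))) (Function('t')(q) = Mul(Add(2, Mul(2, Pow(q, -1))), Pow(q, Rational(1, 2))) = Mul(Pow(q, Rational(1, 2)), Add(2, Mul(2, Pow(q, -1)))))
Add(Mul(55, Function('t')(-2)), Function('m')(-4)) = Add(Mul(55, Mul(2, Pow(-2, Rational(-1, 2)), Add(1, -2))), 0) = Add(Mul(55, Mul(2, Mul(Rational(-1, 2), I, Pow(2, Rational(1, 2))), -1)), 0) = Add(Mul(55, Mul(I, Pow(2, Rational(1, 2)))), 0) = Add(Mul(55, I, Pow(2, Rational(1, 2))), 0) = Mul(55, I, Pow(2, Rational(1, 2)))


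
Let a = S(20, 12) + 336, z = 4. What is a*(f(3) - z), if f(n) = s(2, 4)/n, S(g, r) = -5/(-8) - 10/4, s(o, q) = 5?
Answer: -6237/8 ≈ -779.63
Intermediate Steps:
S(g, r) = -15/8 (S(g, r) = -5*(-⅛) - 10*¼ = 5/8 - 5/2 = -15/8)
f(n) = 5/n
a = 2673/8 (a = -15/8 + 336 = 2673/8 ≈ 334.13)
a*(f(3) - z) = 2673*(5/3 - 1*4)/8 = 2673*(5*(⅓) - 4)/8 = 2673*(5/3 - 4)/8 = (2673/8)*(-7/3) = -6237/8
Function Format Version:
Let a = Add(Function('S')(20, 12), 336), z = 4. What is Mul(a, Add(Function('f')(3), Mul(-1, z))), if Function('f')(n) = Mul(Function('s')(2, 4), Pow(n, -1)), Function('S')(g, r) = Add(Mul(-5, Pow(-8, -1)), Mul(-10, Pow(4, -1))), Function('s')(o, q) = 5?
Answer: Rational(-6237, 8) ≈ -779.63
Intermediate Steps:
Function('S')(g, r) = Rational(-15, 8) (Function('S')(g, r) = Add(Mul(-5, Rational(-1, 8)), Mul(-10, Rational(1, 4))) = Add(Rational(5, 8), Rational(-5, 2)) = Rational(-15, 8))
Function('f')(n) = Mul(5, Pow(n, -1))
a = Rational(2673, 8) (a = Add(Rational(-15, 8), 336) = Rational(2673, 8) ≈ 334.13)
Mul(a, Add(Function('f')(3), Mul(-1, z))) = Mul(Rational(2673, 8), Add(Mul(5, Pow(3, -1)), Mul(-1, 4))) = Mul(Rational(2673, 8), Add(Mul(5, Rational(1, 3)), -4)) = Mul(Rational(2673, 8), Add(Rational(5, 3), -4)) = Mul(Rational(2673, 8), Rational(-7, 3)) = Rational(-6237, 8)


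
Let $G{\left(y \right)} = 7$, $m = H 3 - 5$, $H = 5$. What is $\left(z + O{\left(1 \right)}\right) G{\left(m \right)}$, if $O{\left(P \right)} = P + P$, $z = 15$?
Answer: $119$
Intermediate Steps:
$m = 10$ ($m = 5 \cdot 3 - 5 = 15 - 5 = 10$)
$O{\left(P \right)} = 2 P$
$\left(z + O{\left(1 \right)}\right) G{\left(m \right)} = \left(15 + 2 \cdot 1\right) 7 = \left(15 + 2\right) 7 = 17 \cdot 7 = 119$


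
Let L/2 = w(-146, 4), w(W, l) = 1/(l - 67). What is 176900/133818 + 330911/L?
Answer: -1394878041337/133818 ≈ -1.0424e+7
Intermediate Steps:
w(W, l) = 1/(-67 + l)
L = -2/63 (L = 2/(-67 + 4) = 2/(-63) = 2*(-1/63) = -2/63 ≈ -0.031746)
176900/133818 + 330911/L = 176900/133818 + 330911/(-2/63) = 176900*(1/133818) + 330911*(-63/2) = 88450/66909 - 20847393/2 = -1394878041337/133818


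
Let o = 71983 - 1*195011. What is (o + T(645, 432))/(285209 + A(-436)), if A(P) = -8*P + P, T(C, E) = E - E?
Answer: -123028/288261 ≈ -0.42679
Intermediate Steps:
T(C, E) = 0
A(P) = -7*P
o = -123028 (o = 71983 - 195011 = -123028)
(o + T(645, 432))/(285209 + A(-436)) = (-123028 + 0)/(285209 - 7*(-436)) = -123028/(285209 + 3052) = -123028/288261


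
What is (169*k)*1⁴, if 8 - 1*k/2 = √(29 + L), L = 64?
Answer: 2704 - 338*√93 ≈ -555.55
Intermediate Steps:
k = 16 - 2*√93 (k = 16 - 2*√(29 + 64) = 16 - 2*√93 ≈ -3.2873)
(169*k)*1⁴ = (169*(16 - 2*√93))*1⁴ = (2704 - 338*√93)*1 = 2704 - 338*√93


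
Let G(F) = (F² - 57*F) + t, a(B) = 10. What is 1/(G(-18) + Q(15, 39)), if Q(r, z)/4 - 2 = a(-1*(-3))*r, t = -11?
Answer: 1/1947 ≈ 0.00051361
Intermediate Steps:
Q(r, z) = 8 + 40*r (Q(r, z) = 8 + 4*(10*r) = 8 + 40*r)
G(F) = -11 + F² - 57*F (G(F) = (F² - 57*F) - 11 = -11 + F² - 57*F)
1/(G(-18) + Q(15, 39)) = 1/((-11 + (-18)² - 57*(-18)) + (8 + 40*15)) = 1/((-11 + 324 + 1026) + (8 + 600)) = 1/(1339 + 608) = 1/1947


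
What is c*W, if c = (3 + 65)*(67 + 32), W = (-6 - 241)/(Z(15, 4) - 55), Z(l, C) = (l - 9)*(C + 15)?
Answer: -1662804/59 ≈ -28183.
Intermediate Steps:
Z(l, C) = (-9 + l)*(15 + C)
W = -247/59 (W = (-6 - 241)/((-135 - 9*4 + 15*15 + 4*15) - 55) = -247/((-135 - 36 + 225 + 60) - 55) = -247/(114 - 55) = -247/59 ≈ -4.1864)
c = 6732 (c = 68*99 = 6732)
c*W = 6732*(-247/59) = -1662804/59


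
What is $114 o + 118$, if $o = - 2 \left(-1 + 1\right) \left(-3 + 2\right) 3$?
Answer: $118$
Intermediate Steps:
$o = 0$ ($o = - 2 \cdot 0 \left(-1\right) 3 = \left(-2\right) 0 \cdot 3 = 0 \cdot 3 = 0$)
$114 o + 118 = 114 \cdot 0 + 118 = 0 + 118 = 118$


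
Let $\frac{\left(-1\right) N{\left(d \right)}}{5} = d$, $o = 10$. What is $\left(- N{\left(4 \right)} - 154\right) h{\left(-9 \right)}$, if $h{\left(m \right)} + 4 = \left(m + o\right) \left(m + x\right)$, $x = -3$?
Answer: $2144$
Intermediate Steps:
$N{\left(d \right)} = - 5 d$
$h{\left(m \right)} = -4 + \left(-3 + m\right) \left(10 + m\right)$ ($h{\left(m \right)} = -4 + \left(m + 10\right) \left(m - 3\right) = -4 + \left(10 + m\right) \left(-3 + m\right) = -4 + \left(-3 + m\right) \left(10 + m\right)$)
$\left(- N{\left(4 \right)} - 154\right) h{\left(-9 \right)} = \left(- \left(-5\right) 4 - 154\right) \left(-34 + \left(-9\right)^{2} + 7 \left(-9\right)\right) = \left(\left(-1\right) \left(-20\right) - 154\right) \left(-34 + 81 - 63\right) = \left(20 - 154\right) \left(-16\right) = \left(-134\right) \left(-16\right) = 2144$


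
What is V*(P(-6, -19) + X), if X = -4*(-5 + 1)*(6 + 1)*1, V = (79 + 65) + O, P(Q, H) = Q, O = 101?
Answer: 25970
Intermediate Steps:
V = 245 (V = (79 + 65) + 101 = 144 + 101 = 245)
X = 112 (X = -(-16)*7*1 = -4*(-28)*1 = 112*1 = 112)
V*(P(-6, -19) + X) = 245*(-6 + 112) = 245*106 = 25970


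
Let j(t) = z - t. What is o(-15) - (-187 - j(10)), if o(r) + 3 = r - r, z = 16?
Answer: 190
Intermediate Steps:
j(t) = 16 - t
o(r) = -3 (o(r) = -3 + (r - r) = -3 + 0 = -3)
o(-15) - (-187 - j(10)) = -3 - (-187 - (16 - 1*10)) = -3 - (-187 - (16 - 10)) = -3 - (-187 - 1*6) = -3 - (-187 - 6) = -3 - 1*(-193) = -3 + 193 = 190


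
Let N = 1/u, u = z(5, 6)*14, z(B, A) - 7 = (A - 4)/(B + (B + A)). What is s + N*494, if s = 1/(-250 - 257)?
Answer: 17569/3549 ≈ 4.9504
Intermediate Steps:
z(B, A) = 7 + (-4 + A)/(A + 2*B) (z(B, A) = 7 + (A - 4)/(B + (B + A)) = 7 + (-4 + A)/(B + (A + B)) = 7 + (-4 + A)/(A + 2*B))
u = 399/4 (u = (2*(-2 + 4*6 + 7*5)/(6 + 2*5))*14 = (2*(-2 + 24 + 35)/(6 + 10))*14 = (2*57/16)*14 = (2*(1/16)*57)*14 = (57/8)*14 = 399/4 ≈ 99.750)
s = -1/507 (s = 1/(-507) = -1/507 ≈ -0.0019724)
N = 4/399 (N = 1/(399/4) = 4/399 ≈ 0.010025)
s + N*494 = -1/507 + (4/399)*494 = -1/507 + 104/21 = 17569/3549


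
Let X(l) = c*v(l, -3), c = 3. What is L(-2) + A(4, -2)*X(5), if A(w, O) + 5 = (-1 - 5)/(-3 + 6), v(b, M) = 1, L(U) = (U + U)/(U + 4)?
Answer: -23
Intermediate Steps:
L(U) = 2*U/(4 + U) (L(U) = (2*U)/(4 + U) = 2*U/(4 + U))
X(l) = 3 (X(l) = 3*1 = 3)
A(w, O) = -7 (A(w, O) = -5 + (-1 - 5)/(-3 + 6) = -5 - 6/3 = -5 - 6*⅓ = -5 - 2 = -7)
L(-2) + A(4, -2)*X(5) = 2*(-2)/(4 - 2) - 7*3 = 2*(-2)/2 - 21 = 2*(-2)*(½) - 21 = -2 - 21 = -23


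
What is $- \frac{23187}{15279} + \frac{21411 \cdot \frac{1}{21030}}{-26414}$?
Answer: $- \frac{1431154528801}{943030779020} \approx -1.5176$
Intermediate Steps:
$- \frac{23187}{15279} + \frac{21411 \cdot \frac{1}{21030}}{-26414} = \left(-23187\right) \frac{1}{15279} + 21411 \cdot \frac{1}{21030} \left(- \frac{1}{26414}\right) = - \frac{7729}{5093} + \frac{7137}{7010} \left(- \frac{1}{26414}\right) = - \frac{7729}{5093} - \frac{7137}{185162140} = - \frac{1431154528801}{943030779020}$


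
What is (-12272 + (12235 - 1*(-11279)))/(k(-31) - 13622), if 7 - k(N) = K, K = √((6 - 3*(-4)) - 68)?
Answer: -30611966/37073655 + 11242*I*√2/37073655 ≈ -0.82571 + 0.00042884*I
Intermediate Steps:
K = 5*I*√2 (K = √((6 + 12) - 68) = √(18 - 68) = √(-50) = 5*I*√2 ≈ 7.0711*I)
k(N) = 7 - 5*I*√2
(-12272 + (12235 - 1*(-11279)))/(k(-31) - 13622) = (-12272 + (12235 - 1*(-11279)))/((7 - 5*I*√2) - 13622) = (-12272 + (12235 + 11279))/(-13615 - 5*I*√2) = (-12272 + 23514)/(-13615 - 5*I*√2) = 11242/(-13615 - 5*I*√2)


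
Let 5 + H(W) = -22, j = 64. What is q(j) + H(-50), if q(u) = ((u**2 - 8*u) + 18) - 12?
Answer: 3563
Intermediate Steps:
H(W) = -27 (H(W) = -5 - 22 = -27)
q(u) = 6 + u**2 - 8*u (q(u) = (18 + u**2 - 8*u) - 12 = 6 + u**2 - 8*u)
q(j) + H(-50) = (6 + 64**2 - 8*64) - 27 = (6 + 4096 - 512) - 27 = 3590 - 27 = 3563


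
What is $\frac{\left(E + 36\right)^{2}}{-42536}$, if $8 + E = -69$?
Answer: $- \frac{1681}{42536} \approx -0.039519$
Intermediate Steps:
$E = -77$ ($E = -8 - 69 = -77$)
$\frac{\left(E + 36\right)^{2}}{-42536} = \frac{\left(-77 + 36\right)^{2}}{-42536} = \left(-41\right)^{2} \left(- \frac{1}{42536}\right) = 1681 \left(- \frac{1}{42536}\right) = - \frac{1681}{42536}$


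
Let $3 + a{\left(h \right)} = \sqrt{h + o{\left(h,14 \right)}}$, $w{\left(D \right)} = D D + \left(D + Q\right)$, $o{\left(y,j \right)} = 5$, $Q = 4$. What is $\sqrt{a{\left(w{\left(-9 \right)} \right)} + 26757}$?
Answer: $\sqrt{26763} \approx 163.59$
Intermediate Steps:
$w{\left(D \right)} = 4 + D + D^{2}$ ($w{\left(D \right)} = D D + \left(D + 4\right) = D^{2} + \left(4 + D\right) = 4 + D + D^{2}$)
$a{\left(h \right)} = -3 + \sqrt{5 + h}$ ($a{\left(h \right)} = -3 + \sqrt{h + 5} = -3 + \sqrt{5 + h}$)
$\sqrt{a{\left(w{\left(-9 \right)} \right)} + 26757} = \sqrt{\left(-3 + \sqrt{5 + \left(4 - 9 + \left(-9\right)^{2}\right)}\right) + 26757} = \sqrt{\left(-3 + \sqrt{5 + \left(4 - 9 + 81\right)}\right) + 26757} = \sqrt{\left(-3 + \sqrt{5 + 76}\right) + 26757} = \sqrt{\left(-3 + \sqrt{81}\right) + 26757} = \sqrt{\left(-3 + 9\right) + 26757} = \sqrt{6 + 26757} = \sqrt{26763}$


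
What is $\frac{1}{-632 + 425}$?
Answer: $- \frac{1}{207} \approx -0.0048309$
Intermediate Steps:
$\frac{1}{-632 + 425} = \frac{1}{-207} = - \frac{1}{207}$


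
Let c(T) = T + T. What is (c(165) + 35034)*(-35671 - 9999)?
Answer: -1615073880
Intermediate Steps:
c(T) = 2*T
(c(165) + 35034)*(-35671 - 9999) = (2*165 + 35034)*(-35671 - 9999) = (330 + 35034)*(-45670) = 35364*(-45670) = -1615073880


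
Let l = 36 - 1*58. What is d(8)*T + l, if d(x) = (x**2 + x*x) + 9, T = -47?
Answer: -6461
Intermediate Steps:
d(x) = 9 + 2*x**2 (d(x) = (x**2 + x**2) + 9 = 2*x**2 + 9 = 9 + 2*x**2)
l = -22 (l = 36 - 58 = -22)
d(8)*T + l = (9 + 2*8**2)*(-47) - 22 = (9 + 2*64)*(-47) - 22 = (9 + 128)*(-47) - 22 = 137*(-47) - 22 = -6439 - 22 = -6461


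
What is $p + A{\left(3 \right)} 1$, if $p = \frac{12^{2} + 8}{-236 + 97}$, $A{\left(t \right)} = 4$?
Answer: $\frac{404}{139} \approx 2.9065$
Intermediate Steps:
$p = - \frac{152}{139}$ ($p = \frac{144 + 8}{-139} = 152 \left(- \frac{1}{139}\right) = - \frac{152}{139} \approx -1.0935$)
$p + A{\left(3 \right)} 1 = - \frac{152}{139} + 4 \cdot 1 = - \frac{152}{139} + 4 = \frac{404}{139}$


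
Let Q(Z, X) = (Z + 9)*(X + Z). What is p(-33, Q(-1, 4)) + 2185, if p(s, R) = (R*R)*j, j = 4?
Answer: 4489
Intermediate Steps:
Q(Z, X) = (9 + Z)*(X + Z)
p(s, R) = 4*R² (p(s, R) = (R*R)*4 = R²*4 = 4*R²)
p(-33, Q(-1, 4)) + 2185 = 4*((-1)² + 9*4 + 9*(-1) + 4*(-1))² + 2185 = 4*(1 + 36 - 9 - 4)² + 2185 = 4*24² + 2185 = 4*576 + 2185 = 2304 + 2185 = 4489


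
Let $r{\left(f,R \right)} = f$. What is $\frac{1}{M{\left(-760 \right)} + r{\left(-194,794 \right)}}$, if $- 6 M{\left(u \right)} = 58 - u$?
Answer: $- \frac{3}{991} \approx -0.0030272$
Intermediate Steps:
$M{\left(u \right)} = - \frac{29}{3} + \frac{u}{6}$ ($M{\left(u \right)} = - \frac{58 - u}{6} = - \frac{29}{3} + \frac{u}{6}$)
$\frac{1}{M{\left(-760 \right)} + r{\left(-194,794 \right)}} = \frac{1}{\left(- \frac{29}{3} + \frac{1}{6} \left(-760\right)\right) - 194} = \frac{1}{\left(- \frac{29}{3} - \frac{380}{3}\right) - 194} = \frac{1}{- \frac{409}{3} - 194} = \frac{1}{- \frac{991}{3}} = - \frac{3}{991}$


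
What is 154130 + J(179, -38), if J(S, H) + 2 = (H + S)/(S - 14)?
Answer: 8477087/55 ≈ 1.5413e+5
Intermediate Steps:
J(S, H) = -2 + (H + S)/(-14 + S) (J(S, H) = -2 + (H + S)/(S - 14) = -2 + (H + S)/(-14 + S))
154130 + J(179, -38) = 154130 + (28 - 38 - 1*179)/(-14 + 179) = 154130 + (28 - 38 - 179)/165 = 154130 + (1/165)*(-189) = 154130 - 63/55 = 8477087/55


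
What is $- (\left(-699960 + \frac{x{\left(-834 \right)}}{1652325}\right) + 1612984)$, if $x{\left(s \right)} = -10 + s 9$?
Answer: $- \frac{1508612373284}{1652325} \approx -9.1302 \cdot 10^{5}$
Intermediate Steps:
$x{\left(s \right)} = -10 + 9 s$
$- (\left(-699960 + \frac{x{\left(-834 \right)}}{1652325}\right) + 1612984) = - (\left(-699960 + \frac{-10 + 9 \left(-834\right)}{1652325}\right) + 1612984) = - (\left(-699960 + \left(-10 - 7506\right) \frac{1}{1652325}\right) + 1612984) = - (\left(-699960 - \frac{7516}{1652325}\right) + 1612984) = - (- \frac{1156561414516}{1652325} + 1612984) = \left(-1\right) \frac{1508612373284}{1652325} = - \frac{1508612373284}{1652325}$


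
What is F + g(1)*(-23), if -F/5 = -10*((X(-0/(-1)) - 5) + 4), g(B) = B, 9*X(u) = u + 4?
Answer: -457/9 ≈ -50.778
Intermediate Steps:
X(u) = 4/9 + u/9 (X(u) = (u + 4)/9 = (4 + u)/9 = 4/9 + u/9)
F = -250/9 (F = -(-50)*(((4/9 + (-0/(-1))/9) - 5) + 4) = -(-50)*(((4/9 + (-0*(-1))/9) - 5) + 4) = -(-50)*(((4/9 + (-4*0)/9) - 5) + 4) = -(-50)*(((4/9 + (1/9)*0) - 5) + 4) = -(-50)*(((4/9 + 0) - 5) + 4) = -(-50)*((4/9 - 5) + 4) = -(-50)*(-41/9 + 4) = -(-50)*(-5)/9 = -5*50/9 = -250/9 ≈ -27.778)
F + g(1)*(-23) = -250/9 + 1*(-23) = -250/9 - 23 = -457/9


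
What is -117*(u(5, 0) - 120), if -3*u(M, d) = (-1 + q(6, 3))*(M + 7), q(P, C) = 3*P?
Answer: 21996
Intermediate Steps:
u(M, d) = -119/3 - 17*M/3 (u(M, d) = -(-1 + 3*6)*(M + 7)/3 = -(-1 + 18)*(7 + M)/3 = -17*(7 + M)/3 = -(119 + 17*M)/3 = -119/3 - 17*M/3)
-117*(u(5, 0) - 120) = -117*((-119/3 - 17/3*5) - 120) = -117*((-119/3 - 85/3) - 120) = -117*(-68 - 120) = -117*(-188) = 21996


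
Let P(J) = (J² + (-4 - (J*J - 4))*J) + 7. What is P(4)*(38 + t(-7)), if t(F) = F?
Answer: -1271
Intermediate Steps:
P(J) = 7 + J² - J³ (P(J) = (J² + (-4 - (J² - 4))*J) + 7 = (J² + (-4 - (-4 + J²))*J) + 7 = (J² + (-4 + (4 - J²))*J) + 7 = (J² + (-J²)*J) + 7 = (J² - J³) + 7 = 7 + J² - J³)
P(4)*(38 + t(-7)) = (7 + 4² - 1*4³)*(38 - 7) = (7 + 16 - 1*64)*31 = (7 + 16 - 64)*31 = -41*31 = -1271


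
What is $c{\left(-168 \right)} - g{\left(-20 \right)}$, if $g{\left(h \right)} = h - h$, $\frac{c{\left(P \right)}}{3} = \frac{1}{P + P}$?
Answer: $- \frac{1}{112} \approx -0.0089286$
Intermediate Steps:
$c{\left(P \right)} = \frac{3}{2 P}$ ($c{\left(P \right)} = \frac{3}{P + P} = \frac{3}{2 P}$)
$g{\left(h \right)} = 0$
$c{\left(-168 \right)} - g{\left(-20 \right)} = \frac{3}{2 \left(-168\right)} - 0 = \frac{3}{2} \left(- \frac{1}{168}\right) + 0 = - \frac{1}{112} + 0 = - \frac{1}{112}$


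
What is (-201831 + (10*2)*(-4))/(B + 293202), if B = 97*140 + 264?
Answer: -201911/307046 ≈ -0.65759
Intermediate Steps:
B = 13844 (B = 13580 + 264 = 13844)
(-201831 + (10*2)*(-4))/(B + 293202) = (-201831 + (10*2)*(-4))/(13844 + 293202) = (-201831 + 20*(-4))/307046 = (-201831 - 80)*(1/307046) = -201911*1/307046 = -201911/307046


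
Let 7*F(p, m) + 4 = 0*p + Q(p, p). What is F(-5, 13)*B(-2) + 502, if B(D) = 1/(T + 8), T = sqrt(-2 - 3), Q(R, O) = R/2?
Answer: 242414/483 + 13*I*sqrt(5)/966 ≈ 501.89 + 0.030092*I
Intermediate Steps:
Q(R, O) = R/2 (Q(R, O) = R*(1/2) = R/2)
T = I*sqrt(5) (T = sqrt(-5) = I*sqrt(5) ≈ 2.2361*I)
F(p, m) = -4/7 + p/14 (F(p, m) = -4/7 + (0*p + p/2)/7 = -4/7 + (0 + p/2)/7 = -4/7 + (p/2)/7 = -4/7 + p/14)
B(D) = 1/(8 + I*sqrt(5)) (B(D) = 1/(I*sqrt(5) + 8) = 1/(8 + I*sqrt(5)))
F(-5, 13)*B(-2) + 502 = (-4/7 + (1/14)*(-5))*(8/69 - I*sqrt(5)/69) + 502 = (-4/7 - 5/14)*(8/69 - I*sqrt(5)/69) + 502 = -13*(8/69 - I*sqrt(5)/69)/14 + 502 = (-52/483 + 13*I*sqrt(5)/966) + 502 = 242414/483 + 13*I*sqrt(5)/966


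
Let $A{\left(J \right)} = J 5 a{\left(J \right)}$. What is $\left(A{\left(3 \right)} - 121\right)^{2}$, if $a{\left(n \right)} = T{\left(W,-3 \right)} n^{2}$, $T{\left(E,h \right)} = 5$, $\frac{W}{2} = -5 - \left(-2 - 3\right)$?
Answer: $306916$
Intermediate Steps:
$W = 0$ ($W = 2 \left(-5 - \left(-2 - 3\right)\right) = 2 \left(-5 - -5\right) = 2 \left(-5 + 5\right) = 2 \cdot 0 = 0$)
$a{\left(n \right)} = 5 n^{2}$
$A{\left(J \right)} = 25 J^{3}$ ($A{\left(J \right)} = J 5 \cdot 5 J^{2} = 5 J 5 J^{2} = 25 J^{3}$)
$\left(A{\left(3 \right)} - 121\right)^{2} = \left(25 \cdot 3^{3} - 121\right)^{2} = \left(25 \cdot 27 - 121\right)^{2} = \left(675 - 121\right)^{2} = 554^{2} = 306916$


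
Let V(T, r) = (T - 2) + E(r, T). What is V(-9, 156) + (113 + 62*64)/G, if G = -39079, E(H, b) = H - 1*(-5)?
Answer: 5857769/39079 ≈ 149.90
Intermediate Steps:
E(H, b) = 5 + H (E(H, b) = H + 5 = 5 + H)
V(T, r) = 3 + T + r (V(T, r) = (T - 2) + (5 + r) = (-2 + T) + (5 + r) = 3 + T + r)
V(-9, 156) + (113 + 62*64)/G = (3 - 9 + 156) + (113 + 62*64)/(-39079) = 150 + (113 + 3968)*(-1/39079) = 150 + 4081*(-1/39079) = 150 - 4081/39079 = 5857769/39079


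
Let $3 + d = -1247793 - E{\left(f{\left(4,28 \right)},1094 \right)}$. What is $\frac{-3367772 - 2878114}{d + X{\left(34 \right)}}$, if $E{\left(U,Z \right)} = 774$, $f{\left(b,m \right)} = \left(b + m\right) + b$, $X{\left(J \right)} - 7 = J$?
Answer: $\frac{6245886}{1248529} \approx 5.0026$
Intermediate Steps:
$X{\left(J \right)} = 7 + J$
$f{\left(b,m \right)} = m + 2 b$
$d = -1248570$ ($d = -3 - 1248567 = -1248570$)
$\frac{-3367772 - 2878114}{d + X{\left(34 \right)}} = \frac{-3367772 - 2878114}{-1248570 + \left(7 + 34\right)} = - \frac{6245886}{-1248570 + 41} = - \frac{6245886}{-1248529} = \left(-6245886\right) \left(- \frac{1}{1248529}\right) = \frac{6245886}{1248529}$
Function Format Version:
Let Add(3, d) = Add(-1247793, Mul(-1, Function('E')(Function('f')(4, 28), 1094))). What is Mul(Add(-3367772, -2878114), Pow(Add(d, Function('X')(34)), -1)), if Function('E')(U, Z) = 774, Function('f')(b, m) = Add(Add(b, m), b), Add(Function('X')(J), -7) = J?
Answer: Rational(6245886, 1248529) ≈ 5.0026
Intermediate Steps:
Function('X')(J) = Add(7, J)
Function('f')(b, m) = Add(m, Mul(2, b))
d = -1248570 (d = Add(-3, Add(-1247793, Mul(-1, 774))) = Add(-3, Add(-1247793, -774)) = Add(-3, -1248567) = -1248570)
Mul(Add(-3367772, -2878114), Pow(Add(d, Function('X')(34)), -1)) = Mul(Add(-3367772, -2878114), Pow(Add(-1248570, Add(7, 34)), -1)) = Mul(-6245886, Pow(Add(-1248570, 41), -1)) = Mul(-6245886, Pow(-1248529, -1)) = Mul(-6245886, Rational(-1, 1248529)) = Rational(6245886, 1248529)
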